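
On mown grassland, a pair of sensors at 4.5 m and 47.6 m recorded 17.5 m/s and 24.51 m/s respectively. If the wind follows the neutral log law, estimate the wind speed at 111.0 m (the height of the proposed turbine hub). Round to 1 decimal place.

27.0 m/s

Log law: V ∝ ln(z/z₀). From the pair, with r = V₁/V₂ = 0.71399,
ln z₀ = (ln z₁ − r·ln z₂)/(1 − r) = (1.5041 − 0.71399×3.8628)/0.28601 = -4.3844 → z₀ = 0.01247 m
V₃ = V₁ · ln(z₃/z₀)/ln(z₁/z₀) = 17.5 × 9.0939/5.8885 = 27.0263 m/s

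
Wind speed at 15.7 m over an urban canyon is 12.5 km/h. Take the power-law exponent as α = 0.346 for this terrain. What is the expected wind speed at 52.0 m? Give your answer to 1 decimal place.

Power-law profile: V₂ = V₁ · (z₂/z₁)^α
V₂ = 12.5 × (52.0/15.7)^0.346 = 12.5 × (3.3121)^0.346
    = 12.5 × 1.5134 = 18.9176 km/h

18.9 km/h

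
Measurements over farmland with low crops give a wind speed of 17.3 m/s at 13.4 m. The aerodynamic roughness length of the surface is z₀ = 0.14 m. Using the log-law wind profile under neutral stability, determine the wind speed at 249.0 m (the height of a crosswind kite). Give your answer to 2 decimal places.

Log law: V(z) ∝ ln(z/z₀), so V₂/V₁ = ln(z₂/z₀) / ln(z₁/z₀).
ln(249.0/0.14) = 7.4836, ln(13.4/0.14) = 4.5614
V₂ = 17.3 × 7.4836/4.5614 = 17.3 × 1.6406 = 28.3831 m/s

28.38 m/s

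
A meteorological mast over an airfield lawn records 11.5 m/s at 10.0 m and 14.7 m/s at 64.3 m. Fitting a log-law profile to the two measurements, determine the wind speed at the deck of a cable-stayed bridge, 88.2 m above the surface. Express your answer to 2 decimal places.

Log law: V ∝ ln(z/z₀). From the pair, with r = V₁/V₂ = 0.78231,
ln z₀ = (ln z₁ − r·ln z₂)/(1 − r) = (2.3026 − 0.78231×4.1636)/0.21769 = -4.3853 → z₀ = 0.01246 m
V₃ = V₁ · ln(z₃/z₀)/ln(z₁/z₀) = 11.5 × 8.8649/6.6879 = 15.2435 m/s

15.24 m/s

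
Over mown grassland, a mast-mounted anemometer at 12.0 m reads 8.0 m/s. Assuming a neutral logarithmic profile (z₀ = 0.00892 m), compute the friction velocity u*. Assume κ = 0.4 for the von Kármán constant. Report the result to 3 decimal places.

u* ≈ 0.444 m/s

Log law: V(z) = (u*/κ) · ln(z/z₀) ⇒ u* = κ · V / ln(z/z₀)
u* = 0.4 × 8.0 / ln(12.0/0.00892) = 0.4 × 8.0 / 7.2044
   = 3.2000 / 7.2044 = 0.4442 m/s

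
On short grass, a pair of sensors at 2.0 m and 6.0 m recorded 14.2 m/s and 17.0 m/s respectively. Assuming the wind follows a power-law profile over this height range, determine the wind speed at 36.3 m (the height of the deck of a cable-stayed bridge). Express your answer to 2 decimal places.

22.83 m/s

First find α: α = ln(V₂/V₁)/ln(z₂/z₁) = ln(17.0/14.2)/ln(6.0/2.0) = 0.17997/1.09861 = 0.1638
Extrapolate from 6.0 m to 36.3 m: V₃ = 17.0 × (36.3/6.0)^0.1638 = 17.0 × 1.3430 = 22.8304 m/s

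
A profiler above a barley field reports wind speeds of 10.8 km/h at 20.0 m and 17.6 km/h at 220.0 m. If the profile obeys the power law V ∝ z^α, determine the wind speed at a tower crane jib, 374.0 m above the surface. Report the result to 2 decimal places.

First find α: α = ln(V₂/V₁)/ln(z₂/z₁) = ln(17.6/10.8)/ln(220.0/20.0) = 0.48835/2.39790 = 0.2037
Extrapolate from 220.0 m to 374.0 m: V₃ = 17.6 × (374.0/220.0)^0.2037 = 17.6 × 1.1141 = 19.6086 km/h

19.61 km/h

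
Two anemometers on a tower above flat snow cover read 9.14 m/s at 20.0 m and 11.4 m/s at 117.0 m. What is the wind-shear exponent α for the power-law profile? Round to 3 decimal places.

Power law: V₂/V₁ = (z₂/z₁)^α ⇒ α = ln(V₂/V₁) / ln(z₂/z₁)
α = ln(11.4/9.14) / ln(117.0/20.0) = ln(1.2473) / ln(5.8500)
  = 0.22095 / 1.76644 = 0.12508

α ≈ 0.125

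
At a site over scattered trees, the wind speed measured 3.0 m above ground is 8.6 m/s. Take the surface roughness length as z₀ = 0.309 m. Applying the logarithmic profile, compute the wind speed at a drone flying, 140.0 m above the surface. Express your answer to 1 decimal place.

Log law: V(z) ∝ ln(z/z₀), so V₂/V₁ = ln(z₂/z₀) / ln(z₁/z₀).
ln(140.0/0.309) = 6.1161, ln(3.0/0.309) = 2.2730
V₂ = 8.6 × 6.1161/2.2730 = 8.6 × 2.6907 = 23.1401 m/s

23.1 m/s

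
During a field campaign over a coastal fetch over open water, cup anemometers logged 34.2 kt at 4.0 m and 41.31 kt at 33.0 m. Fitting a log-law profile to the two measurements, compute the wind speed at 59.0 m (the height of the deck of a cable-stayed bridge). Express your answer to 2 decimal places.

43.27 kt

Log law: V ∝ ln(z/z₀). From the pair, with r = V₁/V₂ = 0.82789,
ln z₀ = (ln z₁ − r·ln z₂)/(1 − r) = (1.3863 − 0.82789×3.4965)/0.17211 = -8.7641 → z₀ = 0.0001562 m
V₃ = V₁ · ln(z₃/z₀)/ln(z₁/z₀) = 34.2 × 12.8416/10.1504 = 43.2677 kt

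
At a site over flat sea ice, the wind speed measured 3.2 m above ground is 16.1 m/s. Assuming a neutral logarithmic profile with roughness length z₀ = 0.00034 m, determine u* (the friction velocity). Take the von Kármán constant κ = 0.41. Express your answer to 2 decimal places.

u* ≈ 0.72 m/s

Log law: V(z) = (u*/κ) · ln(z/z₀) ⇒ u* = κ · V / ln(z/z₀)
u* = 0.41 × 16.1 / ln(3.2/0.00034) = 0.41 × 16.1 / 9.1497
   = 6.6010 / 9.1497 = 0.7214 m/s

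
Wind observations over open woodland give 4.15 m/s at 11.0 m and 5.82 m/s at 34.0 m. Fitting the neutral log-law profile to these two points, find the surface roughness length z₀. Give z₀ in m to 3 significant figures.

Log law: V(z) ∝ ln(z/z₀). With r = V₁/V₂ = 4.15/5.82 = 0.71306,
r · ln(z₂/z₀) = ln(z₁/z₀) ⇒ ln z₀ = (ln z₁ − r·ln z₂)/(1 − r)
ln z₀ = (2.39790 − 0.71306×3.52636) / 0.28694 = -0.4064
z₀ = exp(-0.4064) = 0.6661 m

z₀ ≈ 0.666 m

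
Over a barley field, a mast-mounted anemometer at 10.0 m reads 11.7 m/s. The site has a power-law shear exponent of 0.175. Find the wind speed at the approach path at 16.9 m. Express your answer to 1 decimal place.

12.8 m/s

Power-law profile: V₂ = V₁ · (z₂/z₁)^α
V₂ = 11.7 × (16.9/10.0)^0.175 = 11.7 × (1.6900)^0.175
    = 11.7 × 1.0962 = 12.8253 m/s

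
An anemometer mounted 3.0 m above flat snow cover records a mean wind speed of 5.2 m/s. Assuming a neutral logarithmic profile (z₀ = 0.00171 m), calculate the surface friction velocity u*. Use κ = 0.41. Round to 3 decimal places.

Log law: V(z) = (u*/κ) · ln(z/z₀) ⇒ u* = κ · V / ln(z/z₀)
u* = 0.41 × 5.2 / ln(3.0/0.00171) = 0.41 × 5.2 / 7.4699
   = 2.1320 / 7.4699 = 0.2854 m/s

u* ≈ 0.285 m/s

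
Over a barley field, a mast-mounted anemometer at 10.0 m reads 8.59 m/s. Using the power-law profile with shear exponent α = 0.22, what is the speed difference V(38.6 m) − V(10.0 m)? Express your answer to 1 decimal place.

3.0 m/s

Power law: V₂ = V₁ · (z₂/z₁)^α = 8.59 × (3.8600)^0.22 = 11.5623 m/s
ΔV = 11.5623 − 8.59 = 2.9723 m/s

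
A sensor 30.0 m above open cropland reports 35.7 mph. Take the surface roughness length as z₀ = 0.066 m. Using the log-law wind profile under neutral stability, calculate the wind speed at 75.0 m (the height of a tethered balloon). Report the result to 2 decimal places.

41.05 mph

Log law: V(z) ∝ ln(z/z₀), so V₂/V₁ = ln(z₂/z₀) / ln(z₁/z₀).
ln(75.0/0.066) = 7.0356, ln(30.0/0.066) = 6.1193
V₂ = 35.7 × 7.0356/6.1193 = 35.7 × 1.1497 = 41.0456 mph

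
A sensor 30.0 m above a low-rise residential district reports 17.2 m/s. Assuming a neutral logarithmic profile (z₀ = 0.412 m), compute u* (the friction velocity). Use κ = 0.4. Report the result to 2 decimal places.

Log law: V(z) = (u*/κ) · ln(z/z₀) ⇒ u* = κ · V / ln(z/z₀)
u* = 0.4 × 17.2 / ln(30.0/0.412) = 0.4 × 17.2 / 4.2879
   = 6.8800 / 4.2879 = 1.6045 m/s

u* ≈ 1.60 m/s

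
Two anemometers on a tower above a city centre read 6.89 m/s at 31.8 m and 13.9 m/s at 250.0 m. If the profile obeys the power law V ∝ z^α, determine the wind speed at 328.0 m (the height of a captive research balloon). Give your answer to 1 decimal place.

First find α: α = ln(V₂/V₁)/ln(z₂/z₁) = ln(13.9/6.89)/ln(250.0/31.8) = 0.70182/2.06199 = 0.3404
Extrapolate from 250.0 m to 328.0 m: V₃ = 13.9 × (328.0/250.0)^0.3404 = 13.9 × 1.0968 = 15.2460 m/s

15.2 m/s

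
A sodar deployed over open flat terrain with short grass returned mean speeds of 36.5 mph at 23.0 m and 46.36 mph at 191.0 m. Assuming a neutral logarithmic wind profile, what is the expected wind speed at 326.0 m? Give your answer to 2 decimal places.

48.85 mph

Log law: V ∝ ln(z/z₀). From the pair, with r = V₁/V₂ = 0.78732,
ln z₀ = (ln z₁ − r·ln z₂)/(1 − r) = (3.1355 − 0.78732×5.2523)/0.21268 = -4.7005 → z₀ = 0.009091 m
V₃ = V₁ · ln(z₃/z₀)/ln(z₁/z₀) = 36.5 × 10.4874/7.8359 = 48.8503 mph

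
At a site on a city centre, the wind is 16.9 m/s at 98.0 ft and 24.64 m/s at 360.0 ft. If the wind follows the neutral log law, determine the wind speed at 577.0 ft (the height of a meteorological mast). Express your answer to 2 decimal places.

27.45 m/s

Log law: V ∝ ln(z/z₀). From the pair, with r = V₁/V₂ = 0.68588,
ln z₀ = (ln z₁ − r·ln z₂)/(1 − r) = (4.5850 − 0.68588×5.8861)/0.31412 = 1.7440 → z₀ = 5.720 ft
V₃ = V₁ · ln(z₃/z₀)/ln(z₁/z₀) = 16.9 × 4.6139/2.8410 = 27.4462 m/s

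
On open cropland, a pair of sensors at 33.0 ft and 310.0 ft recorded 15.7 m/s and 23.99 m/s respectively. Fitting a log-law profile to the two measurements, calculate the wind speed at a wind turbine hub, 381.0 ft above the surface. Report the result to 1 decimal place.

24.8 m/s

Log law: V ∝ ln(z/z₀). From the pair, with r = V₁/V₂ = 0.65444,
ln z₀ = (ln z₁ − r·ln z₂)/(1 − r) = (3.4965 − 0.65444×5.7366)/0.34556 = -0.7458 → z₀ = 0.4743 ft
V₃ = V₁ · ln(z₃/z₀)/ln(z₁/z₀) = 15.7 × 6.6886/4.2423 = 24.7532 m/s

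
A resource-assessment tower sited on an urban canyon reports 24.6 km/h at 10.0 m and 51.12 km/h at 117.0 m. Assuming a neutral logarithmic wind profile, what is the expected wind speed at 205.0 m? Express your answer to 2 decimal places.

Log law: V ∝ ln(z/z₀). From the pair, with r = V₁/V₂ = 0.48122,
ln z₀ = (ln z₁ − r·ln z₂)/(1 − r) = (2.3026 − 0.48122×4.7622)/0.51878 = 0.0211 → z₀ = 1.021 m
V₃ = V₁ · ln(z₃/z₀)/ln(z₁/z₀) = 24.6 × 5.3019/2.2815 = 57.1671 km/h

57.17 km/h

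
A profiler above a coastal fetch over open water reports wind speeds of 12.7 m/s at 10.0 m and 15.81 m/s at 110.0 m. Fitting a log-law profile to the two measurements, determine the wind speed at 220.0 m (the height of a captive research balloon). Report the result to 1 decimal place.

16.7 m/s

Log law: V ∝ ln(z/z₀). From the pair, with r = V₁/V₂ = 0.80329,
ln z₀ = (ln z₁ − r·ln z₂)/(1 − r) = (2.3026 − 0.80329×4.7005)/0.19671 = -7.4895 → z₀ = 0.0005589 m
V₃ = V₁ · ln(z₃/z₀)/ln(z₁/z₀) = 12.7 × 12.8831/9.7920 = 16.7090 m/s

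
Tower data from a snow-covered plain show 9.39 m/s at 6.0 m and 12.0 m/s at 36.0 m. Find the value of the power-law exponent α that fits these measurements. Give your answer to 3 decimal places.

α ≈ 0.137

Power law: V₂/V₁ = (z₂/z₁)^α ⇒ α = ln(V₂/V₁) / ln(z₂/z₁)
α = ln(12.0/9.39) / ln(36.0/6.0) = ln(1.2780) / ln(6.0000)
  = 0.24526 / 1.79176 = 0.13688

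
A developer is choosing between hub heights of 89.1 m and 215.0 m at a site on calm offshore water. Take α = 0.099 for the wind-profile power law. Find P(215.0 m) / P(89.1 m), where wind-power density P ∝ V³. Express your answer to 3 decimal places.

Speed ratio: V_B/V_A = (z_B/z_A)^α = (215.0/89.1)^0.099 = (2.4130)^0.099 = 1.09112
Power-density ratio: P_B/P_A = (V_B/V_A)³ = (1.09112)³ = 1.29903

1.299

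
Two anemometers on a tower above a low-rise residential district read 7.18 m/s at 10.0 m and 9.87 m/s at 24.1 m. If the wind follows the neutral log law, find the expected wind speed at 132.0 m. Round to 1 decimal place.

Log law: V ∝ ln(z/z₀). From the pair, with r = V₁/V₂ = 0.72746,
ln z₀ = (ln z₁ − r·ln z₂)/(1 − r) = (2.3026 − 0.72746×3.1822)/0.27254 = -0.0453 → z₀ = 0.9557 m
V₃ = V₁ · ln(z₃/z₀)/ln(z₁/z₀) = 7.18 × 4.9281/2.3479 = 15.0706 m/s

15.1 m/s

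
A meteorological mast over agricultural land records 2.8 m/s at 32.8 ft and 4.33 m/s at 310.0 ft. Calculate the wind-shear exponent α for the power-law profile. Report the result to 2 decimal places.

Power law: V₂/V₁ = (z₂/z₁)^α ⇒ α = ln(V₂/V₁) / ln(z₂/z₁)
α = ln(4.33/2.8) / ln(310.0/32.8) = ln(1.5464) / ln(9.4512)
  = 0.43595 / 2.24614 = 0.19409

α ≈ 0.19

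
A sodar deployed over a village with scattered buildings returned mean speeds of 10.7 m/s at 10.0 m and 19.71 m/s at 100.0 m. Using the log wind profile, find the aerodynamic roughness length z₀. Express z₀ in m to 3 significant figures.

Log law: V(z) ∝ ln(z/z₀). With r = V₁/V₂ = 10.7/19.71 = 0.54287,
r · ln(z₂/z₀) = ln(z₁/z₀) ⇒ ln z₀ = (ln z₁ − r·ln z₂)/(1 − r)
ln z₀ = (2.30259 − 0.54287×4.60517) / 0.45713 = -0.4319
z₀ = exp(-0.4319) = 0.6493 m

z₀ ≈ 0.649 m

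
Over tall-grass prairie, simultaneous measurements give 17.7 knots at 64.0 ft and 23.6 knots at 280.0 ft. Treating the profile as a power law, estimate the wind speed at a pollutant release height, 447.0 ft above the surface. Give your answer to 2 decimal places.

First find α: α = ln(V₂/V₁)/ln(z₂/z₁) = ln(23.6/17.7)/ln(280.0/64.0) = 0.28768/1.47591 = 0.1949
Extrapolate from 280.0 ft to 447.0 ft: V₃ = 23.6 × (447.0/280.0)^0.1949 = 23.6 × 1.0955 = 25.8529 knots

25.85 knots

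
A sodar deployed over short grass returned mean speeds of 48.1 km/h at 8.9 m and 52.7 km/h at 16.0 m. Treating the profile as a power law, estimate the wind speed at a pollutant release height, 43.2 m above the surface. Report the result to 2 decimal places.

61.51 km/h

First find α: α = ln(V₂/V₁)/ln(z₂/z₁) = ln(52.7/48.1)/ln(16.0/8.9) = 0.09133/0.58654 = 0.1557
Extrapolate from 16.0 m to 43.2 m: V₃ = 52.7 × (43.2/16.0)^0.1557 = 52.7 × 1.1673 = 61.5150 km/h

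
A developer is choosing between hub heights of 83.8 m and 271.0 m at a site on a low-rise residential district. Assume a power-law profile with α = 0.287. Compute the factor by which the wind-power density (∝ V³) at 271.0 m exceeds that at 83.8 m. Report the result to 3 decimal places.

2.747

Speed ratio: V_B/V_A = (z_B/z_A)^α = (271.0/83.8)^0.287 = (3.2339)^0.287 = 1.40053
Power-density ratio: P_B/P_A = (V_B/V_A)³ = (1.40053)³ = 2.74709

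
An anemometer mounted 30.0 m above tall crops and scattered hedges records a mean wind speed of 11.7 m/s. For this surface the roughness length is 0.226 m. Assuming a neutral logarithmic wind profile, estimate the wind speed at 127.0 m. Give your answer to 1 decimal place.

Log law: V(z) ∝ ln(z/z₀), so V₂/V₁ = ln(z₂/z₀) / ln(z₁/z₀).
ln(127.0/0.226) = 6.3314, ln(30.0/0.226) = 4.8884
V₂ = 11.7 × 6.3314/4.8884 = 11.7 × 1.2952 = 15.1537 m/s

15.2 m/s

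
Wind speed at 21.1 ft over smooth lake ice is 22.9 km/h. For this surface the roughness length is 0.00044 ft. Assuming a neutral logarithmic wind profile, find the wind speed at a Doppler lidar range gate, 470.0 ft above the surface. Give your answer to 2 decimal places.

29.49 km/h

Log law: V(z) ∝ ln(z/z₀), so V₂/V₁ = ln(z₂/z₀) / ln(z₁/z₀).
ln(470.0/0.00044) = 13.8815, ln(21.1/0.00044) = 10.7780
V₂ = 22.9 × 13.8815/10.7780 = 22.9 × 1.2879 = 29.4939 km/h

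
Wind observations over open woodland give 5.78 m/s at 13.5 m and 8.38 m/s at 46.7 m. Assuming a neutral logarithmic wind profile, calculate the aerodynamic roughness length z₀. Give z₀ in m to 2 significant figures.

Log law: V(z) ∝ ln(z/z₀). With r = V₁/V₂ = 5.78/8.38 = 0.68974,
r · ln(z₂/z₀) = ln(z₁/z₀) ⇒ ln z₀ = (ln z₁ − r·ln z₂)/(1 − r)
ln z₀ = (2.60269 − 0.68974×3.84374) / 0.31026 = -0.1563
z₀ = exp(-0.1563) = 0.8553 m

z₀ ≈ 0.86 m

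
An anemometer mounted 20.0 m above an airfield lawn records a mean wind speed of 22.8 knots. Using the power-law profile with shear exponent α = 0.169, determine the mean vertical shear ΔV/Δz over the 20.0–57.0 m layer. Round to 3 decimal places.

Power law: V₂ = V₁ · (z₂/z₁)^α = 22.8 × (2.8500)^0.169 = 27.2147 knots
ΔV/Δz = (27.2147 − 22.8)/(57.0 − 20.0) = 4.4147/37.0000 = 0.11932 knots/m

0.119 knots/m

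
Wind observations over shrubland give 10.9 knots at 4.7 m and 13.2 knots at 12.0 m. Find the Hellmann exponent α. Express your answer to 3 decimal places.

Power law: V₂/V₁ = (z₂/z₁)^α ⇒ α = ln(V₂/V₁) / ln(z₂/z₁)
α = ln(13.2/10.9) / ln(12.0/4.7) = ln(1.2110) / ln(2.5532)
  = 0.19145 / 0.93734 = 0.20425

α ≈ 0.204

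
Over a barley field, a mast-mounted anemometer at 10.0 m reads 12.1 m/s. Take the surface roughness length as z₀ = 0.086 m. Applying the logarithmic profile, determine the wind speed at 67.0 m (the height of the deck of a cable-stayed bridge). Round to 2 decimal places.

16.94 m/s

Log law: V(z) ∝ ln(z/z₀), so V₂/V₁ = ln(z₂/z₀) / ln(z₁/z₀).
ln(67.0/0.086) = 6.6581, ln(10.0/0.086) = 4.7560
V₂ = 12.1 × 6.6581/4.7560 = 12.1 × 1.3999 = 16.9393 m/s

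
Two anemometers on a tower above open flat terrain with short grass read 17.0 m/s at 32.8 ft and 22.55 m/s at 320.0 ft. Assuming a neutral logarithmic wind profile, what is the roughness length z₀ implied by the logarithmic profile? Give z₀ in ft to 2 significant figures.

Log law: V(z) ∝ ln(z/z₀). With r = V₁/V₂ = 17.0/22.55 = 0.75388,
r · ln(z₂/z₀) = ln(z₁/z₀) ⇒ ln z₀ = (ln z₁ − r·ln z₂)/(1 − r)
ln z₀ = (3.49043 − 0.75388×5.76832) / 0.24612 = -3.4869
z₀ = exp(-3.4869) = 0.03060 ft

z₀ ≈ 0.031 ft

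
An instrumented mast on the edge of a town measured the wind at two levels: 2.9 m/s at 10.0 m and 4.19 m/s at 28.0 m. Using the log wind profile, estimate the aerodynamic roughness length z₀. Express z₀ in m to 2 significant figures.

Log law: V(z) ∝ ln(z/z₀). With r = V₁/V₂ = 2.9/4.19 = 0.69212,
r · ln(z₂/z₀) = ln(z₁/z₀) ⇒ ln z₀ = (ln z₁ − r·ln z₂)/(1 − r)
ln z₀ = (2.30259 − 0.69212×3.33220) / 0.30788 = -0.0121
z₀ = exp(-0.0121) = 0.9880 m

z₀ ≈ 0.99 m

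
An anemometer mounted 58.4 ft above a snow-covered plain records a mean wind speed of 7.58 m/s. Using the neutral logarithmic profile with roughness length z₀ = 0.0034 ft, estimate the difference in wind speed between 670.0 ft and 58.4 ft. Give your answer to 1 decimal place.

Log law: V₂ = V₁ · ln(z₂/z₀)/ln(z₁/z₀) = 7.58 × 12.1913/9.7513 = 9.4767 m/s
ΔV = 9.4767 − 7.58 = 1.8967 m/s

1.9 m/s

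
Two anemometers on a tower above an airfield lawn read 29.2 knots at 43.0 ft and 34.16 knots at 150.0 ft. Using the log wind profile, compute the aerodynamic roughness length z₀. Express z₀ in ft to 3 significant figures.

Log law: V(z) ∝ ln(z/z₀). With r = V₁/V₂ = 29.2/34.16 = 0.85480,
r · ln(z₂/z₀) = ln(z₁/z₀) ⇒ ln z₀ = (ln z₁ − r·ln z₂)/(1 − r)
ln z₀ = (3.76120 − 0.85480×5.01064) / 0.14520 = -3.5943
z₀ = exp(-3.5943) = 0.02748 ft

z₀ ≈ 0.0275 ft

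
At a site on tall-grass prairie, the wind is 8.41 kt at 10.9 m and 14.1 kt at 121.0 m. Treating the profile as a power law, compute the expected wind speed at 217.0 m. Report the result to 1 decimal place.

First find α: α = ln(V₂/V₁)/ln(z₂/z₁) = ln(14.1/8.41)/ln(121.0/10.9) = 0.51675/2.40703 = 0.2147
Extrapolate from 121.0 m to 217.0 m: V₃ = 14.1 × (217.0/121.0)^0.2147 = 14.1 × 1.1336 = 15.9838 kt

16.0 kt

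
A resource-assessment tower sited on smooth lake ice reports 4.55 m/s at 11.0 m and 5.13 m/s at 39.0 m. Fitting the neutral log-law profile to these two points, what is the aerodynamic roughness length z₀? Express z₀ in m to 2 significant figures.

Log law: V(z) ∝ ln(z/z₀). With r = V₁/V₂ = 4.55/5.13 = 0.88694,
r · ln(z₂/z₀) = ln(z₁/z₀) ⇒ ln z₀ = (ln z₁ − r·ln z₂)/(1 − r)
ln z₀ = (2.39790 − 0.88694×3.66356) / 0.11306 = -7.5310
z₀ = exp(-7.5310) = 0.0005362 m

z₀ ≈ 0.00054 m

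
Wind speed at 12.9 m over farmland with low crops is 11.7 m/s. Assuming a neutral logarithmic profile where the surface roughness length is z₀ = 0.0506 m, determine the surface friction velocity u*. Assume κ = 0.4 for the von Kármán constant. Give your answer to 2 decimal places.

Log law: V(z) = (u*/κ) · ln(z/z₀) ⇒ u* = κ · V / ln(z/z₀)
u* = 0.4 × 11.7 / ln(12.9/0.0506) = 0.4 × 11.7 / 5.5410
   = 4.6800 / 5.5410 = 0.8446 m/s

u* ≈ 0.84 m/s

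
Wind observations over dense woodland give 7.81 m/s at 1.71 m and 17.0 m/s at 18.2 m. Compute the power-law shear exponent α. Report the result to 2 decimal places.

Power law: V₂/V₁ = (z₂/z₁)^α ⇒ α = ln(V₂/V₁) / ln(z₂/z₁)
α = ln(17.0/7.81) / ln(18.2/1.71) = ln(2.1767) / ln(10.6433)
  = 0.77781 / 2.36493 = 0.32889

α ≈ 0.33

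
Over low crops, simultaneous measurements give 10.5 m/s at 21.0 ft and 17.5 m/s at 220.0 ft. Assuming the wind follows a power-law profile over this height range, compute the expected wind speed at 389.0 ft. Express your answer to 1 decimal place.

First find α: α = ln(V₂/V₁)/ln(z₂/z₁) = ln(17.5/10.5)/ln(220.0/21.0) = 0.51083/2.34911 = 0.2175
Extrapolate from 220.0 ft to 389.0 ft: V₃ = 17.5 × (389.0/220.0)^0.2175 = 17.5 × 1.1319 = 19.8091 m/s

19.8 m/s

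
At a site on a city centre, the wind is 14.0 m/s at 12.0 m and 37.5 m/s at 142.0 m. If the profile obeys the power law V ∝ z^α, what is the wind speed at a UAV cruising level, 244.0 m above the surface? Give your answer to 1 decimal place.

First find α: α = ln(V₂/V₁)/ln(z₂/z₁) = ln(37.5/14.0)/ln(142.0/12.0) = 0.98528/2.47092 = 0.3988
Extrapolate from 142.0 m to 244.0 m: V₃ = 37.5 × (244.0/142.0)^0.3988 = 37.5 × 1.2409 = 46.5349 m/s

46.5 m/s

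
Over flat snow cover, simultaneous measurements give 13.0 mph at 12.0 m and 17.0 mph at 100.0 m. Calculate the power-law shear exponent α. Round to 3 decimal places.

α ≈ 0.127

Power law: V₂/V₁ = (z₂/z₁)^α ⇒ α = ln(V₂/V₁) / ln(z₂/z₁)
α = ln(17.0/13.0) / ln(100.0/12.0) = ln(1.3077) / ln(8.3333)
  = 0.26826 / 2.12026 = 0.12652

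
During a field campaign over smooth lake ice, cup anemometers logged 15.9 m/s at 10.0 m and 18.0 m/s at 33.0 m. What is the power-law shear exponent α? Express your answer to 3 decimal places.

α ≈ 0.104

Power law: V₂/V₁ = (z₂/z₁)^α ⇒ α = ln(V₂/V₁) / ln(z₂/z₁)
α = ln(18.0/15.9) / ln(33.0/10.0) = ln(1.1321) / ln(3.3000)
  = 0.12405 / 1.19392 = 0.10390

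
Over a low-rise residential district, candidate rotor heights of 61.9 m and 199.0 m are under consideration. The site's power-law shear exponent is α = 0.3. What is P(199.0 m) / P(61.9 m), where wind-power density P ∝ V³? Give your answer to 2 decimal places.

2.86

Speed ratio: V_B/V_A = (z_B/z_A)^α = (199.0/61.9)^0.3 = (3.2149)^0.3 = 1.41954
Power-density ratio: P_B/P_A = (V_B/V_A)³ = (1.41954)³ = 2.86053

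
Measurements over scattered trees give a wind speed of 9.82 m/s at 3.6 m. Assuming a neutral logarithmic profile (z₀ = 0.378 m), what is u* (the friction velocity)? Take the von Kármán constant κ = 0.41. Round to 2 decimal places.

Log law: V(z) = (u*/κ) · ln(z/z₀) ⇒ u* = κ · V / ln(z/z₀)
u* = 0.41 × 9.82 / ln(3.6/0.378) = 0.41 × 9.82 / 2.2538
   = 4.0262 / 2.2538 = 1.7864 m/s

u* ≈ 1.79 m/s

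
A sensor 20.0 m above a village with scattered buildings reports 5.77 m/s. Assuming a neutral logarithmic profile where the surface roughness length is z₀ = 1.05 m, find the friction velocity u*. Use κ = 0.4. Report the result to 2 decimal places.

Log law: V(z) = (u*/κ) · ln(z/z₀) ⇒ u* = κ · V / ln(z/z₀)
u* = 0.4 × 5.77 / ln(20.0/1.05) = 0.4 × 5.77 / 2.9469
   = 2.3080 / 2.9469 = 0.7832 m/s

u* ≈ 0.78 m/s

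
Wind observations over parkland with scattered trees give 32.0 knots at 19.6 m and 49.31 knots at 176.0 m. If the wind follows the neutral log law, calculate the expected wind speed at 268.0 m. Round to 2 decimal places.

Log law: V ∝ ln(z/z₀). From the pair, with r = V₁/V₂ = 0.64896,
ln z₀ = (ln z₁ − r·ln z₂)/(1 − r) = (2.9755 − 0.64896×5.1705)/0.35104 = -1.0822 → z₀ = 0.3389 m
V₃ = V₁ · ln(z₃/z₀)/ln(z₁/z₀) = 32.0 × 6.6731/4.0577 = 52.6262 knots

52.63 knots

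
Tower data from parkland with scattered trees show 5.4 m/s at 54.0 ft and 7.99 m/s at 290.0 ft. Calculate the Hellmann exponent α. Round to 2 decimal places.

Power law: V₂/V₁ = (z₂/z₁)^α ⇒ α = ln(V₂/V₁) / ln(z₂/z₁)
α = ln(7.99/5.4) / ln(290.0/54.0) = ln(1.4796) / ln(5.3704)
  = 0.39179 / 1.68090 = 0.23308

α ≈ 0.23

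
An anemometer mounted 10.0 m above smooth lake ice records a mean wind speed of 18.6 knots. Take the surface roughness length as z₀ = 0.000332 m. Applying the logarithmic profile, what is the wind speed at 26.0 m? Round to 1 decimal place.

20.3 knots

Log law: V(z) ∝ ln(z/z₀), so V₂/V₁ = ln(z₂/z₀) / ln(z₁/z₀).
ln(26.0/0.000332) = 11.2685, ln(10.0/0.000332) = 10.3130
V₂ = 18.6 × 11.2685/10.3130 = 18.6 × 1.0927 = 20.3233 knots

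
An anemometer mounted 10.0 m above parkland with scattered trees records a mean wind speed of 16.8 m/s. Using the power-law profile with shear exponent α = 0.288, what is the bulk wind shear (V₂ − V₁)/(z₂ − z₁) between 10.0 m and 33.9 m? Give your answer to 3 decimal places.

Power law: V₂ = V₁ · (z₂/z₁)^α = 16.8 × (3.3900)^0.288 = 23.8785 m/s
ΔV/Δz = (23.8785 − 16.8)/(33.9 − 10.0) = 7.0785/23.9000 = 0.29617 m/s/m

0.296 m/s/m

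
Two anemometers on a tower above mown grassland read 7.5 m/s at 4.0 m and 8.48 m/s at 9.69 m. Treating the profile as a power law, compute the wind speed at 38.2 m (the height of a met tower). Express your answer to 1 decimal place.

First find α: α = ln(V₂/V₁)/ln(z₂/z₁) = ln(8.48/7.5)/ln(9.69/4.0) = 0.12281/0.88480 = 0.1388
Extrapolate from 9.69 m to 38.2 m: V₃ = 8.48 × (38.2/9.69)^0.1388 = 8.48 × 1.2097 = 10.2585 m/s

10.3 m/s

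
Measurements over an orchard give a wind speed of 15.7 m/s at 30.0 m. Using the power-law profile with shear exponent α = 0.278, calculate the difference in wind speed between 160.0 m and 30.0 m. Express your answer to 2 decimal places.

9.30 m/s

Power law: V₂ = V₁ · (z₂/z₁)^α = 15.7 × (5.3333)^0.278 = 25.0038 m/s
ΔV = 25.0038 − 15.7 = 9.3038 m/s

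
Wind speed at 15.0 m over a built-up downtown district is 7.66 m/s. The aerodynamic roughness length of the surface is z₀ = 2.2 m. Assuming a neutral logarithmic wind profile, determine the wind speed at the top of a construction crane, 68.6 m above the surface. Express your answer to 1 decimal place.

Log law: V(z) ∝ ln(z/z₀), so V₂/V₁ = ln(z₂/z₀) / ln(z₁/z₀).
ln(68.6/2.2) = 3.4398, ln(15.0/2.2) = 1.9196
V₂ = 7.66 × 3.4398/1.9196 = 7.66 × 1.7920 = 13.7264 m/s

13.7 m/s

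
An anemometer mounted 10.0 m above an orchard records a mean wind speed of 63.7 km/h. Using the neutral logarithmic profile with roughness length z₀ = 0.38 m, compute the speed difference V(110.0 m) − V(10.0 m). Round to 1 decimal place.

Log law: V₂ = V₁ · ln(z₂/z₀)/ln(z₁/z₀) = 63.7 × 5.6681/3.2702 = 110.4089 km/h
ΔV = 110.4089 − 63.7 = 46.7089 km/h

46.7 km/h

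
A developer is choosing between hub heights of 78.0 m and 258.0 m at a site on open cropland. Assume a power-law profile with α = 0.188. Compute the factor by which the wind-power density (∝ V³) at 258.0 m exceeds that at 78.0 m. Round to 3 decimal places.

1.963

Speed ratio: V_B/V_A = (z_B/z_A)^α = (258.0/78.0)^0.188 = (3.3077)^0.188 = 1.25219
Power-density ratio: P_B/P_A = (V_B/V_A)³ = (1.25219)³ = 1.96342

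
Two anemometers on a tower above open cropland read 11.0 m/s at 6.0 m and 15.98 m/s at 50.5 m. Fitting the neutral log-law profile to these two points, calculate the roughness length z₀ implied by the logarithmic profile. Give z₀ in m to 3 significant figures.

z₀ ≈ 0.0543 m

Log law: V(z) ∝ ln(z/z₀). With r = V₁/V₂ = 11.0/15.98 = 0.68836,
r · ln(z₂/z₀) = ln(z₁/z₀) ⇒ ln z₀ = (ln z₁ − r·ln z₂)/(1 − r)
ln z₀ = (1.79176 − 0.68836×3.92197) / 0.31164 = -2.9135
z₀ = exp(-2.9135) = 0.05428 m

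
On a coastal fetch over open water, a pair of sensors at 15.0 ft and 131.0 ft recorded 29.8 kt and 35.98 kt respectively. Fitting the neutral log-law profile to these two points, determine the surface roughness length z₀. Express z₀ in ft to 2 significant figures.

z₀ ≈ 0.00043 ft

Log law: V(z) ∝ ln(z/z₀). With r = V₁/V₂ = 29.8/35.98 = 0.82824,
r · ln(z₂/z₀) = ln(z₁/z₀) ⇒ ln z₀ = (ln z₁ − r·ln z₂)/(1 − r)
ln z₀ = (2.70805 − 0.82824×4.87520) / 0.17176 = -7.7419
z₀ = exp(-7.7419) = 0.0004342 ft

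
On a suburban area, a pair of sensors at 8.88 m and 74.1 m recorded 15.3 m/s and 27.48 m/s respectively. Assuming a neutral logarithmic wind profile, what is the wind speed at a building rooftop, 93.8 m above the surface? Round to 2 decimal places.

Log law: V ∝ ln(z/z₀). From the pair, with r = V₁/V₂ = 0.55677,
ln z₀ = (ln z₁ − r·ln z₂)/(1 − r) = (2.1838 − 0.55677×4.3054)/0.44323 = -0.4813 → z₀ = 0.6180 m
V₃ = V₁ · ln(z₃/z₀)/ln(z₁/z₀) = 15.3 × 5.0224/2.6651 = 28.8334 m/s

28.83 m/s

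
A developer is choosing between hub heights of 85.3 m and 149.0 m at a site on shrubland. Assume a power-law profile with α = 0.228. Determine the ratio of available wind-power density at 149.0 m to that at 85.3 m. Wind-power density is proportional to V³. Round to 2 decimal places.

Speed ratio: V_B/V_A = (z_B/z_A)^α = (149.0/85.3)^0.228 = (1.7468)^0.228 = 1.13561
Power-density ratio: P_B/P_A = (V_B/V_A)³ = (1.13561)³ = 1.46450

1.46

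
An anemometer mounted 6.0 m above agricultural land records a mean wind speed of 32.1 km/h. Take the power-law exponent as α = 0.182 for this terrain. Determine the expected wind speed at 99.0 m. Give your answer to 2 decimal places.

53.47 km/h

Power-law profile: V₂ = V₁ · (z₂/z₁)^α
V₂ = 32.1 × (99.0/6.0)^0.182 = 32.1 × (16.5000)^0.182
    = 32.1 × 1.6656 = 53.4672 km/h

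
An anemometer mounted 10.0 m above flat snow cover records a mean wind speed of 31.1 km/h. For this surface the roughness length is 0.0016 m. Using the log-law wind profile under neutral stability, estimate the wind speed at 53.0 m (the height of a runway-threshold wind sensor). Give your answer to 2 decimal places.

37.03 km/h

Log law: V(z) ∝ ln(z/z₀), so V₂/V₁ = ln(z₂/z₀) / ln(z₁/z₀).
ln(53.0/0.0016) = 10.4080, ln(10.0/0.0016) = 8.7403
V₂ = 31.1 × 10.4080/8.7403 = 31.1 × 1.1908 = 37.0341 km/h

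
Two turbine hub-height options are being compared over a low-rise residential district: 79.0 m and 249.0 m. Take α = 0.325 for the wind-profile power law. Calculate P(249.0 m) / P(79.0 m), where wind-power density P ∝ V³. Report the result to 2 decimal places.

Speed ratio: V_B/V_A = (z_B/z_A)^α = (249.0/79.0)^0.325 = (3.1519)^0.325 = 1.45223
Power-density ratio: P_B/P_A = (V_B/V_A)³ = (1.45223)³ = 3.06272

3.06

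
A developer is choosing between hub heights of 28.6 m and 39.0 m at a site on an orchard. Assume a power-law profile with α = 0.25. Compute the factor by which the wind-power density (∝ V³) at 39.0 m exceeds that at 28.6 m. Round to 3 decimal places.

1.262

Speed ratio: V_B/V_A = (z_B/z_A)^α = (39.0/28.6)^0.25 = (1.3636)^0.25 = 1.08062
Power-density ratio: P_B/P_A = (V_B/V_A)³ = (1.08062)³ = 1.26190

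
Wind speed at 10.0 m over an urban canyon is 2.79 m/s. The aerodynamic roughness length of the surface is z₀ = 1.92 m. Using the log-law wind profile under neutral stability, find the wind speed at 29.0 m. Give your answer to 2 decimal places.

4.59 m/s

Log law: V(z) ∝ ln(z/z₀), so V₂/V₁ = ln(z₂/z₀) / ln(z₁/z₀).
ln(29.0/1.92) = 2.7150, ln(10.0/1.92) = 1.6503
V₂ = 2.79 × 2.7150/1.6503 = 2.79 × 1.6452 = 4.5900 m/s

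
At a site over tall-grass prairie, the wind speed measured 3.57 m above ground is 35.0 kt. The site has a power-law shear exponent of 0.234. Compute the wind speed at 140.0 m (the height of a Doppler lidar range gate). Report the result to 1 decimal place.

Power-law profile: V₂ = V₁ · (z₂/z₁)^α
V₂ = 35.0 × (140.0/3.57)^0.234 = 35.0 × (39.2157)^0.234
    = 35.0 × 2.3598 = 82.5919 kt

82.6 kt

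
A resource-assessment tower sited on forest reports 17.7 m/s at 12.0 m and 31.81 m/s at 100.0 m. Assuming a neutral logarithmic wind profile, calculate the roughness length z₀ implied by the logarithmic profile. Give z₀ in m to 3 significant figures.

Log law: V(z) ∝ ln(z/z₀). With r = V₁/V₂ = 17.7/31.81 = 0.55643,
r · ln(z₂/z₀) = ln(z₁/z₀) ⇒ ln z₀ = (ln z₁ − r·ln z₂)/(1 − r)
ln z₀ = (2.48491 − 0.55643×4.60517) / 0.44357 = -0.1748
z₀ = exp(-0.1748) = 0.8396 m

z₀ ≈ 0.840 m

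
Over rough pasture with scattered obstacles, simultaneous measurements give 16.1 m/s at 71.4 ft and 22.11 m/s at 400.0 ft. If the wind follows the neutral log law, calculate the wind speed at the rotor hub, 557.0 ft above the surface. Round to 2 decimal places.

23.26 m/s

Log law: V ∝ ln(z/z₀). From the pair, with r = V₁/V₂ = 0.72818,
ln z₀ = (ln z₁ − r·ln z₂)/(1 − r) = (4.2683 − 0.72818×5.9915)/0.27182 = -0.3478 → z₀ = 0.7062 ft
V₃ = V₁ · ln(z₃/z₀)/ln(z₁/z₀) = 16.1 × 6.6704/4.6161 = 23.2648 m/s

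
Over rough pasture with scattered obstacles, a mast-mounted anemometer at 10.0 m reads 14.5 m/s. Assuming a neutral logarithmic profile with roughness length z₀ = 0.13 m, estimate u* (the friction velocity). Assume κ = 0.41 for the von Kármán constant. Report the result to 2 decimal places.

u* ≈ 1.37 m/s

Log law: V(z) = (u*/κ) · ln(z/z₀) ⇒ u* = κ · V / ln(z/z₀)
u* = 0.41 × 14.5 / ln(10.0/0.13) = 0.41 × 14.5 / 4.3428
   = 5.9450 / 4.3428 = 1.3689 m/s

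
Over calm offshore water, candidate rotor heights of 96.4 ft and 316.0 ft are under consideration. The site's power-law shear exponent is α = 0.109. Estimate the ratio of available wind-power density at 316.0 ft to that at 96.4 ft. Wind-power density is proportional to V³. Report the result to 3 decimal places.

1.474

Speed ratio: V_B/V_A = (z_B/z_A)^α = (316.0/96.4)^0.109 = (3.2780)^0.109 = 1.13816
Power-density ratio: P_B/P_A = (V_B/V_A)³ = (1.13816)³ = 1.47436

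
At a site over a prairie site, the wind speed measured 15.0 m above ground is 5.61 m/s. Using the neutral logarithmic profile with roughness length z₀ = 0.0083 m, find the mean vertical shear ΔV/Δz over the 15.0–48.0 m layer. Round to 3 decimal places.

Log law: V₂ = V₁ · ln(z₂/z₀)/ln(z₁/z₀) = 5.61 × 8.6627/7.4995 = 6.4801 m/s
ΔV/Δz = (6.4801 − 5.61)/(48.0 − 15.0) = 0.8701/33.0000 = 0.02637 m/s/m

0.026 m/s/m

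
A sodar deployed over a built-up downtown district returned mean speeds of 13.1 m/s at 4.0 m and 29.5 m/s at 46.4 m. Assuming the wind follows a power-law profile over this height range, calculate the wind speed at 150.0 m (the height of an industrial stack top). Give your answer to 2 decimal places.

First find α: α = ln(V₂/V₁)/ln(z₂/z₁) = ln(29.5/13.1)/ln(46.4/4.0) = 0.81178/2.45101 = 0.3312
Extrapolate from 46.4 m to 150.0 m: V₃ = 29.5 × (150.0/46.4)^0.3312 = 29.5 × 1.4749 = 43.5105 m/s

43.51 m/s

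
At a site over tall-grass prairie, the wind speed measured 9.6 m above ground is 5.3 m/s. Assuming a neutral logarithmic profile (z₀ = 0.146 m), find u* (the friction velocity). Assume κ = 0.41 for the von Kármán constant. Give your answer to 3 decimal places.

u* ≈ 0.519 m/s

Log law: V(z) = (u*/κ) · ln(z/z₀) ⇒ u* = κ · V / ln(z/z₀)
u* = 0.41 × 5.3 / ln(9.6/0.146) = 0.41 × 5.3 / 4.1859
   = 2.1730 / 4.1859 = 0.5191 m/s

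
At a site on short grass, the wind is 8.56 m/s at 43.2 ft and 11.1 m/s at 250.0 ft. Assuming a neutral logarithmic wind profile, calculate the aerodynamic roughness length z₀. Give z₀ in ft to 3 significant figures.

z₀ ≈ 0.116 ft

Log law: V(z) ∝ ln(z/z₀). With r = V₁/V₂ = 8.56/11.1 = 0.77117,
r · ln(z₂/z₀) = ln(z₁/z₀) ⇒ ln z₀ = (ln z₁ − r·ln z₂)/(1 − r)
ln z₀ = (3.76584 − 0.77117×5.52146) / 0.22883 = -2.1507
z₀ = exp(-2.1507) = 0.1164 ft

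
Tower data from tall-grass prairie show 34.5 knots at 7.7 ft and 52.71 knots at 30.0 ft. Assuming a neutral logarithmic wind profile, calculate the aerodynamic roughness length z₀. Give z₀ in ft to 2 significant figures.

Log law: V(z) ∝ ln(z/z₀). With r = V₁/V₂ = 34.5/52.71 = 0.65452,
r · ln(z₂/z₀) = ln(z₁/z₀) ⇒ ln z₀ = (ln z₁ − r·ln z₂)/(1 − r)
ln z₀ = (2.04122 − 0.65452×3.40120) / 0.34548 = -0.5353
z₀ = exp(-0.5353) = 0.5855 ft

z₀ ≈ 0.59 ft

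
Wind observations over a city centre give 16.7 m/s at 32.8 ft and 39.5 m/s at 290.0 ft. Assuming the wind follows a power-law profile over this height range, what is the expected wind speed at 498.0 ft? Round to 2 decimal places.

First find α: α = ln(V₂/V₁)/ln(z₂/z₁) = ln(39.5/16.7)/ln(290.0/32.8) = 0.86089/2.17945 = 0.3950
Extrapolate from 290.0 ft to 498.0 ft: V₃ = 39.5 × (498.0/290.0)^0.3950 = 39.5 × 1.2381 = 48.9053 m/s

48.91 m/s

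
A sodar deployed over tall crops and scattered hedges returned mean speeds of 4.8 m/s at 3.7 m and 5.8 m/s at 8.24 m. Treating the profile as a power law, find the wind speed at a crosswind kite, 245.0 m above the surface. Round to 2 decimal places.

First find α: α = ln(V₂/V₁)/ln(z₂/z₁) = ln(5.8/4.8)/ln(8.24/3.7) = 0.18924/0.80067 = 0.2364
Extrapolate from 8.24 m to 245.0 m: V₃ = 5.8 × (245.0/8.24)^0.2364 = 5.8 × 2.2295 = 12.9311 m/s

12.93 m/s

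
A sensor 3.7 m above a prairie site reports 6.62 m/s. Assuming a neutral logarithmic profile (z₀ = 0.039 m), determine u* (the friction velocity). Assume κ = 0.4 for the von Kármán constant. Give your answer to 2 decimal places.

u* ≈ 0.58 m/s

Log law: V(z) = (u*/κ) · ln(z/z₀) ⇒ u* = κ · V / ln(z/z₀)
u* = 0.4 × 6.62 / ln(3.7/0.039) = 0.4 × 6.62 / 4.5525
   = 2.6480 / 4.5525 = 0.5817 m/s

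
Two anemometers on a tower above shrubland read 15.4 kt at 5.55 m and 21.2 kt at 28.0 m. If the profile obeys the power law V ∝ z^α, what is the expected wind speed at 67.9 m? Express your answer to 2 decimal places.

First find α: α = ln(V₂/V₁)/ln(z₂/z₁) = ln(21.2/15.4)/ln(28.0/5.55) = 0.31963/1.61841 = 0.1975
Extrapolate from 28.0 m to 67.9 m: V₃ = 21.2 × (67.9/28.0)^0.1975 = 21.2 × 1.1912 = 25.2532 kt

25.25 kt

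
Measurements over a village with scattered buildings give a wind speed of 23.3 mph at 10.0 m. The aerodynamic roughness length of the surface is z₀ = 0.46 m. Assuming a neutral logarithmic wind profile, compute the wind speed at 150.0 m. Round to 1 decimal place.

43.8 mph

Log law: V(z) ∝ ln(z/z₀), so V₂/V₁ = ln(z₂/z₀) / ln(z₁/z₀).
ln(150.0/0.46) = 5.7872, ln(10.0/0.46) = 3.0791
V₂ = 23.3 × 5.7872/3.0791 = 23.3 × 1.8795 = 43.7921 mph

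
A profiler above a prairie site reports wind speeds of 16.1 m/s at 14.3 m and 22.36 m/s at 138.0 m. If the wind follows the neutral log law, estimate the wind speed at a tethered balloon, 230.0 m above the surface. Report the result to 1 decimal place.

23.8 m/s

Log law: V ∝ ln(z/z₀). From the pair, with r = V₁/V₂ = 0.72004,
ln z₀ = (ln z₁ − r·ln z₂)/(1 − r) = (2.6603 − 0.72004×4.9273)/0.27996 = -3.1702 → z₀ = 0.04200 m
V₃ = V₁ · ln(z₃/z₀)/ln(z₁/z₀) = 16.1 × 8.6083/5.8304 = 23.7706 m/s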